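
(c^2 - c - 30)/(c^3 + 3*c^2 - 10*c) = (c - 6)/(c*(c - 2))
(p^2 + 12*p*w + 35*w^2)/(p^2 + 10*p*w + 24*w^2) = (p^2 + 12*p*w + 35*w^2)/(p^2 + 10*p*w + 24*w^2)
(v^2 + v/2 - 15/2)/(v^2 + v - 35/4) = 2*(v + 3)/(2*v + 7)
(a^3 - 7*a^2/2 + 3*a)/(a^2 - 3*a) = (a^2 - 7*a/2 + 3)/(a - 3)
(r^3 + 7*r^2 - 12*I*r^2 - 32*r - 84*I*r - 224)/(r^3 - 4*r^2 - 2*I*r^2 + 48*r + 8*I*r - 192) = (r^2 + r*(7 - 4*I) - 28*I)/(r^2 + r*(-4 + 6*I) - 24*I)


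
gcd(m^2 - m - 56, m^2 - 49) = m + 7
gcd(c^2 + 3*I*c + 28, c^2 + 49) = c + 7*I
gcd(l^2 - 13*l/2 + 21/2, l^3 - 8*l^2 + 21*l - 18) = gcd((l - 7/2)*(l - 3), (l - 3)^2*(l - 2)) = l - 3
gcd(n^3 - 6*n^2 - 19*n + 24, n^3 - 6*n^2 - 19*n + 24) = n^3 - 6*n^2 - 19*n + 24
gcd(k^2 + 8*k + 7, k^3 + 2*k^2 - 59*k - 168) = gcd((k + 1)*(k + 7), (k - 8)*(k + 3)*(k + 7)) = k + 7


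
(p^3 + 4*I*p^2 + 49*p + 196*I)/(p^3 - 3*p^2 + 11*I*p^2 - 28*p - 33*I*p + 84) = (p - 7*I)/(p - 3)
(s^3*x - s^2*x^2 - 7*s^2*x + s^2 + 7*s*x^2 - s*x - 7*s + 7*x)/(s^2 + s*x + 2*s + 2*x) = (s^3*x - s^2*x^2 - 7*s^2*x + s^2 + 7*s*x^2 - s*x - 7*s + 7*x)/(s^2 + s*x + 2*s + 2*x)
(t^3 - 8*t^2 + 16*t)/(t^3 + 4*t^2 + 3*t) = (t^2 - 8*t + 16)/(t^2 + 4*t + 3)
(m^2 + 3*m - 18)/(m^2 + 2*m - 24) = (m - 3)/(m - 4)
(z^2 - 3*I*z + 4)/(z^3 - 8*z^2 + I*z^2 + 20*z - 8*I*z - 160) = (z + I)/(z^2 + z*(-8 + 5*I) - 40*I)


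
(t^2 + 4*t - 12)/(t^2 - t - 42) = (t - 2)/(t - 7)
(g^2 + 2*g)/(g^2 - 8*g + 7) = g*(g + 2)/(g^2 - 8*g + 7)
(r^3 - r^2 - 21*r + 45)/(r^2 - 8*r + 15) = (r^2 + 2*r - 15)/(r - 5)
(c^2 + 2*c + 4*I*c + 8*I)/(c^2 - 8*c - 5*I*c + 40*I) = (c^2 + c*(2 + 4*I) + 8*I)/(c^2 + c*(-8 - 5*I) + 40*I)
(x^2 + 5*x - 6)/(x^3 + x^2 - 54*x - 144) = (x - 1)/(x^2 - 5*x - 24)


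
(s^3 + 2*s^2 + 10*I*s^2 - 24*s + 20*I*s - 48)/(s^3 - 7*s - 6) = (s^2 + 10*I*s - 24)/(s^2 - 2*s - 3)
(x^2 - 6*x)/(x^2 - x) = (x - 6)/(x - 1)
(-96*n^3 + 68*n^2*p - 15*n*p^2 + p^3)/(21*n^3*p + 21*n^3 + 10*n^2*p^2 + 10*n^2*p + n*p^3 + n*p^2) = (-96*n^3 + 68*n^2*p - 15*n*p^2 + p^3)/(n*(21*n^2*p + 21*n^2 + 10*n*p^2 + 10*n*p + p^3 + p^2))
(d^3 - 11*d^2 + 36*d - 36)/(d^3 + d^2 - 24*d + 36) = (d - 6)/(d + 6)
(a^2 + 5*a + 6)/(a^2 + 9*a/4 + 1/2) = 4*(a + 3)/(4*a + 1)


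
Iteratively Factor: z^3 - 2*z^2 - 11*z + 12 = (z - 4)*(z^2 + 2*z - 3) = (z - 4)*(z + 3)*(z - 1)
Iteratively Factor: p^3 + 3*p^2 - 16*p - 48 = (p + 3)*(p^2 - 16) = (p - 4)*(p + 3)*(p + 4)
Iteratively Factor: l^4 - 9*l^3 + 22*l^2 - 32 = (l - 2)*(l^3 - 7*l^2 + 8*l + 16) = (l - 2)*(l + 1)*(l^2 - 8*l + 16) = (l - 4)*(l - 2)*(l + 1)*(l - 4)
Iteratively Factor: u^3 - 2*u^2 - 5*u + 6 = (u + 2)*(u^2 - 4*u + 3) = (u - 3)*(u + 2)*(u - 1)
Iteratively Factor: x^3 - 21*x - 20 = (x + 1)*(x^2 - x - 20) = (x - 5)*(x + 1)*(x + 4)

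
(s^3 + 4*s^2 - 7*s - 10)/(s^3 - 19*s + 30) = (s + 1)/(s - 3)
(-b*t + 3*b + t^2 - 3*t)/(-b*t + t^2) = (t - 3)/t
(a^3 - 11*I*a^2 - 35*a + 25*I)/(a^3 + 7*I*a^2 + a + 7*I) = (a^2 - 10*I*a - 25)/(a^2 + 8*I*a - 7)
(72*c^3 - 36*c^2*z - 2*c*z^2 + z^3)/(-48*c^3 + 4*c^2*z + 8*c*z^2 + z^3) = (-6*c + z)/(4*c + z)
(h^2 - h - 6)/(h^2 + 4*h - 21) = (h + 2)/(h + 7)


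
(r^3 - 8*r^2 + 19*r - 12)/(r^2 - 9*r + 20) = (r^2 - 4*r + 3)/(r - 5)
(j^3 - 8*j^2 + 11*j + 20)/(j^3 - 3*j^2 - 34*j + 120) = (j + 1)/(j + 6)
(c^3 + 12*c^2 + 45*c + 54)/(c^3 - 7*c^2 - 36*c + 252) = (c^2 + 6*c + 9)/(c^2 - 13*c + 42)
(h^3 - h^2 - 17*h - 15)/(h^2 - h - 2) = (h^2 - 2*h - 15)/(h - 2)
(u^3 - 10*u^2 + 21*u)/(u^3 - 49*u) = (u - 3)/(u + 7)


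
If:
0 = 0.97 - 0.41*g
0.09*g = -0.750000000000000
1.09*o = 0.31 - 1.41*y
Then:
No Solution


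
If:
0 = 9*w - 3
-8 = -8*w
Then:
No Solution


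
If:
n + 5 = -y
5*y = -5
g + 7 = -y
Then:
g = -6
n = -4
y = -1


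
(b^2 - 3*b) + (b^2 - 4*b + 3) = 2*b^2 - 7*b + 3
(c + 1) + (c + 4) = 2*c + 5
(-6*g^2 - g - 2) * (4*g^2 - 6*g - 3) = -24*g^4 + 32*g^3 + 16*g^2 + 15*g + 6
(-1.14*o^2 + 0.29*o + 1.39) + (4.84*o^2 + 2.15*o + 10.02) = 3.7*o^2 + 2.44*o + 11.41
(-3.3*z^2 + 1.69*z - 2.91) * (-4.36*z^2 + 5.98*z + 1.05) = 14.388*z^4 - 27.1024*z^3 + 19.3288*z^2 - 15.6273*z - 3.0555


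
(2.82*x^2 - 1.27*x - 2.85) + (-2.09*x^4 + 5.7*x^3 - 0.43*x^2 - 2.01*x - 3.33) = -2.09*x^4 + 5.7*x^3 + 2.39*x^2 - 3.28*x - 6.18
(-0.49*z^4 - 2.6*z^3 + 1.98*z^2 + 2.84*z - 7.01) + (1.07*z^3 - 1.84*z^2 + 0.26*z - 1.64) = -0.49*z^4 - 1.53*z^3 + 0.14*z^2 + 3.1*z - 8.65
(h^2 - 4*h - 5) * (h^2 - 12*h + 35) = h^4 - 16*h^3 + 78*h^2 - 80*h - 175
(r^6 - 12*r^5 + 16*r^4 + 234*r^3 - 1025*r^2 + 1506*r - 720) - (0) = r^6 - 12*r^5 + 16*r^4 + 234*r^3 - 1025*r^2 + 1506*r - 720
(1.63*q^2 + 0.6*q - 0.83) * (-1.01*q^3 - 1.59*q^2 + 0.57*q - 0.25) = -1.6463*q^5 - 3.1977*q^4 + 0.8134*q^3 + 1.2542*q^2 - 0.6231*q + 0.2075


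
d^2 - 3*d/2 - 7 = (d - 7/2)*(d + 2)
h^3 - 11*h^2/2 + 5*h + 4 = (h - 4)*(h - 2)*(h + 1/2)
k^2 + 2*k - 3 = (k - 1)*(k + 3)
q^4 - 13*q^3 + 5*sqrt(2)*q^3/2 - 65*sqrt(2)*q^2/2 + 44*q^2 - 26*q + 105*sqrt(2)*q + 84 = (q - 7)*(q - 6)*(q + sqrt(2)/2)*(q + 2*sqrt(2))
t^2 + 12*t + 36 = (t + 6)^2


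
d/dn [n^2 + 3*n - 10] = 2*n + 3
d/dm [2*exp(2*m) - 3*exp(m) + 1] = (4*exp(m) - 3)*exp(m)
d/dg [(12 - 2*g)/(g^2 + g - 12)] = 2*(-g^2 - g + (g - 6)*(2*g + 1) + 12)/(g^2 + g - 12)^2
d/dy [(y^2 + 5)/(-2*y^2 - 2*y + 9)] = 2*(-y^2 + 19*y + 5)/(4*y^4 + 8*y^3 - 32*y^2 - 36*y + 81)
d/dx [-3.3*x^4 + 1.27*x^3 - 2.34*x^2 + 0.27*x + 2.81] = -13.2*x^3 + 3.81*x^2 - 4.68*x + 0.27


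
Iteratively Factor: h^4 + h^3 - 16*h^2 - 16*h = (h + 1)*(h^3 - 16*h) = (h - 4)*(h + 1)*(h^2 + 4*h) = (h - 4)*(h + 1)*(h + 4)*(h)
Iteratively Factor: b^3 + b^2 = (b)*(b^2 + b) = b*(b + 1)*(b)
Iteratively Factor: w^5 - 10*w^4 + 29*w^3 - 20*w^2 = (w - 5)*(w^4 - 5*w^3 + 4*w^2) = w*(w - 5)*(w^3 - 5*w^2 + 4*w) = w*(w - 5)*(w - 1)*(w^2 - 4*w) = w^2*(w - 5)*(w - 1)*(w - 4)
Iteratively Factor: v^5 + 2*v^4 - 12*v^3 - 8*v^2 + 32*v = (v - 2)*(v^4 + 4*v^3 - 4*v^2 - 16*v) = (v - 2)^2*(v^3 + 6*v^2 + 8*v) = (v - 2)^2*(v + 4)*(v^2 + 2*v) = v*(v - 2)^2*(v + 4)*(v + 2)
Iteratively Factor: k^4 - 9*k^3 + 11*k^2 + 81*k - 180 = (k + 3)*(k^3 - 12*k^2 + 47*k - 60) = (k - 4)*(k + 3)*(k^2 - 8*k + 15) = (k - 5)*(k - 4)*(k + 3)*(k - 3)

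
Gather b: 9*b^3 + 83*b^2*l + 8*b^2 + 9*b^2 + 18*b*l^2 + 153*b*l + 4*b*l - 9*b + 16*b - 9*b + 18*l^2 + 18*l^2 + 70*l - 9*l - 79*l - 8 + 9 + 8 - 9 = 9*b^3 + b^2*(83*l + 17) + b*(18*l^2 + 157*l - 2) + 36*l^2 - 18*l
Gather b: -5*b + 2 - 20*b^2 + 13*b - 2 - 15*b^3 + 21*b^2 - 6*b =-15*b^3 + b^2 + 2*b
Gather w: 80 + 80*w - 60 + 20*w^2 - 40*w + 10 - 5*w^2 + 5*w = 15*w^2 + 45*w + 30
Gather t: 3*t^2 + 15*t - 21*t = 3*t^2 - 6*t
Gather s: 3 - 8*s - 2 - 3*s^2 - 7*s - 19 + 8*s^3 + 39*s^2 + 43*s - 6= 8*s^3 + 36*s^2 + 28*s - 24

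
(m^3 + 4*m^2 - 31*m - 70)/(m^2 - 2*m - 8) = (m^2 + 2*m - 35)/(m - 4)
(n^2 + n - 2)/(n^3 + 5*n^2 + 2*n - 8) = 1/(n + 4)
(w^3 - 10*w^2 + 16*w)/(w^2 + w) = (w^2 - 10*w + 16)/(w + 1)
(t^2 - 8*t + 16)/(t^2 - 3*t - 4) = (t - 4)/(t + 1)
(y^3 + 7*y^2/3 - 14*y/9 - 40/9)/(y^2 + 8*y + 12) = (y^2 + y/3 - 20/9)/(y + 6)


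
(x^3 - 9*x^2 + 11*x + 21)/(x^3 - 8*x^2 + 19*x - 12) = (x^2 - 6*x - 7)/(x^2 - 5*x + 4)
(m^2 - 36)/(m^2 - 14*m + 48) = (m + 6)/(m - 8)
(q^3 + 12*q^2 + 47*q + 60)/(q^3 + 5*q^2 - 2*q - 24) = (q + 5)/(q - 2)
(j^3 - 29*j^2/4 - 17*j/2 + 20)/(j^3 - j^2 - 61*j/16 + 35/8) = 4*(j - 8)/(4*j - 7)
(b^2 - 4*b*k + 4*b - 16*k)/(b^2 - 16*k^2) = (b + 4)/(b + 4*k)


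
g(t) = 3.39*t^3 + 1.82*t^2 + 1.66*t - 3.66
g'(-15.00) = 2235.31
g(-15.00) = -11060.31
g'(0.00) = 1.66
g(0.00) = -3.66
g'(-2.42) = 52.41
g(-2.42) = -45.06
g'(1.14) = 19.03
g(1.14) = 5.62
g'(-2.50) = 56.12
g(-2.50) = -49.40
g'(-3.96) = 146.73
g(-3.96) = -192.21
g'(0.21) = 2.87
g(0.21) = -3.20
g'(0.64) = 8.16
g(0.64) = -0.96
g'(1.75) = 39.18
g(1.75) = 22.99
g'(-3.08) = 86.93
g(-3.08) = -90.56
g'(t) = 10.17*t^2 + 3.64*t + 1.66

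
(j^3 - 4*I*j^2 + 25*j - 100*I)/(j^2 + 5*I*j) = j - 9*I - 20/j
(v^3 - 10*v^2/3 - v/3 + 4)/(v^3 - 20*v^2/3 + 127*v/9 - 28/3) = 3*(v + 1)/(3*v - 7)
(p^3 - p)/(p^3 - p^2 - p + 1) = p/(p - 1)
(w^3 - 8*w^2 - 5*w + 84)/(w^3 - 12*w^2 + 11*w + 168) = (w - 4)/(w - 8)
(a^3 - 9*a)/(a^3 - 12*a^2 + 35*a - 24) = a*(a + 3)/(a^2 - 9*a + 8)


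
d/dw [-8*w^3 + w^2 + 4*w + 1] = -24*w^2 + 2*w + 4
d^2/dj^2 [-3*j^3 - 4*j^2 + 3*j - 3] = -18*j - 8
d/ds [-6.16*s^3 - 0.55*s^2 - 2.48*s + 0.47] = -18.48*s^2 - 1.1*s - 2.48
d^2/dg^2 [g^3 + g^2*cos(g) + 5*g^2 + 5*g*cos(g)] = -g^2*cos(g) - 4*g*sin(g) - 5*g*cos(g) + 6*g - 10*sin(g) + 2*cos(g) + 10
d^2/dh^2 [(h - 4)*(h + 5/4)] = 2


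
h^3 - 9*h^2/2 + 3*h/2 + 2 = (h - 4)*(h - 1)*(h + 1/2)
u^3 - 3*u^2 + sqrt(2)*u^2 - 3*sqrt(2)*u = u*(u - 3)*(u + sqrt(2))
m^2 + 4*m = m*(m + 4)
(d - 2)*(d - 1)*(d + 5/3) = d^3 - 4*d^2/3 - 3*d + 10/3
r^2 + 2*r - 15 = (r - 3)*(r + 5)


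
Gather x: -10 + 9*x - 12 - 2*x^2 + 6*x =-2*x^2 + 15*x - 22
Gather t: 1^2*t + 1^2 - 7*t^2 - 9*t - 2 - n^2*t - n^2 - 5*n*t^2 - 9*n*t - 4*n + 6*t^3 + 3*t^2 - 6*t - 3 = -n^2 - 4*n + 6*t^3 + t^2*(-5*n - 4) + t*(-n^2 - 9*n - 14) - 4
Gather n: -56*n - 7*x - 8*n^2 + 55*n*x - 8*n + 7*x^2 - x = -8*n^2 + n*(55*x - 64) + 7*x^2 - 8*x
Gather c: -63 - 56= -119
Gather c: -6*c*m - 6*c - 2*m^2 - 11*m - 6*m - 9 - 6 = c*(-6*m - 6) - 2*m^2 - 17*m - 15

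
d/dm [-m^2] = -2*m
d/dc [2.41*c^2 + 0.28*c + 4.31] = 4.82*c + 0.28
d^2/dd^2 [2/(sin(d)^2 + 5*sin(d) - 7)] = 2*(-4*sin(d)^4 - 15*sin(d)^3 - 47*sin(d)^2 - 5*sin(d) + 64)/(sin(d)^2 + 5*sin(d) - 7)^3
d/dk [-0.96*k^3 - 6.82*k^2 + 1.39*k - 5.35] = -2.88*k^2 - 13.64*k + 1.39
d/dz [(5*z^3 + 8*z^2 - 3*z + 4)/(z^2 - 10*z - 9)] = (5*z^4 - 100*z^3 - 212*z^2 - 152*z + 67)/(z^4 - 20*z^3 + 82*z^2 + 180*z + 81)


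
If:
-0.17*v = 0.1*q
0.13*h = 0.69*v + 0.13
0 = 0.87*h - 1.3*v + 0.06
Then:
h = -0.49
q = 0.48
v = -0.28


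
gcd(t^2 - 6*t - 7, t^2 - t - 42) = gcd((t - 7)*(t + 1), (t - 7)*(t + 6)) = t - 7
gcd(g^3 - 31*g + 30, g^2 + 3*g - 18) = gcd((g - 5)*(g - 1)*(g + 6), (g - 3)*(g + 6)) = g + 6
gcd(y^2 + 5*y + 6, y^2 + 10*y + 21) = y + 3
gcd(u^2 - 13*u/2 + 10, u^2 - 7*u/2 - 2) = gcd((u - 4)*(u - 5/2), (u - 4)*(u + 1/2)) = u - 4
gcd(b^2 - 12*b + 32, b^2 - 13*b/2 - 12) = b - 8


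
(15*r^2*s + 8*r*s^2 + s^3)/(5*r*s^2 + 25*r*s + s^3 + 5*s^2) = (3*r + s)/(s + 5)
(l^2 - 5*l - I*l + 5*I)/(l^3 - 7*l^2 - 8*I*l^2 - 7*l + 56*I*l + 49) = (l - 5)/(l^2 - 7*l*(1 + I) + 49*I)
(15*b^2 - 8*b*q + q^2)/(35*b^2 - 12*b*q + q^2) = (-3*b + q)/(-7*b + q)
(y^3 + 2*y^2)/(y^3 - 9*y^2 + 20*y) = y*(y + 2)/(y^2 - 9*y + 20)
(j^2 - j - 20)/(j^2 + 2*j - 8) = (j - 5)/(j - 2)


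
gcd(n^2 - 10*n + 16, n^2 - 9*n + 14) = n - 2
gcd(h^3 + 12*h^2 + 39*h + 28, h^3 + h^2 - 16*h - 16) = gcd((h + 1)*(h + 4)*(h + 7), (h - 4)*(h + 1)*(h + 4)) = h^2 + 5*h + 4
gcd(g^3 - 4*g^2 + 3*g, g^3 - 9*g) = g^2 - 3*g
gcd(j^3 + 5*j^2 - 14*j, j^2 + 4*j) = j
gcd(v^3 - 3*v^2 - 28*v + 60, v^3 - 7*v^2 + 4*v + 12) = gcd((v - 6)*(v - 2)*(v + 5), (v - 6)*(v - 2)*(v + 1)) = v^2 - 8*v + 12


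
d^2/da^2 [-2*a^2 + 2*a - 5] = -4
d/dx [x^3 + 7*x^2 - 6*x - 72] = 3*x^2 + 14*x - 6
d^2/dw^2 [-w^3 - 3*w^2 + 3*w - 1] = -6*w - 6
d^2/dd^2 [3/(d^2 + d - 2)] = 6*(-d^2 - d + (2*d + 1)^2 + 2)/(d^2 + d - 2)^3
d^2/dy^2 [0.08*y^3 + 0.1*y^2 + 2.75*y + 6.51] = 0.48*y + 0.2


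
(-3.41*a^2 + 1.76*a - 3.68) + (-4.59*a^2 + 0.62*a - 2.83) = -8.0*a^2 + 2.38*a - 6.51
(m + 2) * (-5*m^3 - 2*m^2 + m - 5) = -5*m^4 - 12*m^3 - 3*m^2 - 3*m - 10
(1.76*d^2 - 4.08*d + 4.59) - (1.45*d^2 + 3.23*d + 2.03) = 0.31*d^2 - 7.31*d + 2.56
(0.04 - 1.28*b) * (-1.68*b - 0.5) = 2.1504*b^2 + 0.5728*b - 0.02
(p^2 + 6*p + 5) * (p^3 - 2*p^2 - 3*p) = p^5 + 4*p^4 - 10*p^3 - 28*p^2 - 15*p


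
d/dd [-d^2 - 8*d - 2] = -2*d - 8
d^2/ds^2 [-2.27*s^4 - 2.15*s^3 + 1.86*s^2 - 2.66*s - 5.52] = -27.24*s^2 - 12.9*s + 3.72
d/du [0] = 0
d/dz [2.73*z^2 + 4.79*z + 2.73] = 5.46*z + 4.79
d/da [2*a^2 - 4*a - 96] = 4*a - 4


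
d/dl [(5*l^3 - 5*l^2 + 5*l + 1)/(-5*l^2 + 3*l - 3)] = (-25*l^4 + 30*l^3 - 35*l^2 + 40*l - 18)/(25*l^4 - 30*l^3 + 39*l^2 - 18*l + 9)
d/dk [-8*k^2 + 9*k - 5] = 9 - 16*k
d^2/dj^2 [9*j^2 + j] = 18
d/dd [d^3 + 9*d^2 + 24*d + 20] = 3*d^2 + 18*d + 24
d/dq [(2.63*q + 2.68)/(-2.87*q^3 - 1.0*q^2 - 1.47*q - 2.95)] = (15.0962*q^3 + 25.7048*q^2 + 5.36*q - 3.8189)/(8.2369*q^6 + 5.74*q^5 + 9.4378*q^4 + 19.873*q^3 + 8.0609*q^2 + 8.673*q + 8.7025)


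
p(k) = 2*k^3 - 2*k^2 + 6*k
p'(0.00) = 6.00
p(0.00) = 0.00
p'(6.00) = 198.00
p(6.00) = 396.00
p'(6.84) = 259.35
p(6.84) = 587.50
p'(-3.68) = 101.97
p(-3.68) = -148.84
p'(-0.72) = 11.99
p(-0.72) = -6.10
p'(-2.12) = 41.45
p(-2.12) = -40.77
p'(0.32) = 5.33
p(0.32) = 1.78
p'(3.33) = 59.21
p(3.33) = 71.65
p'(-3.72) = 103.91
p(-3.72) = -152.95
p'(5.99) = 197.32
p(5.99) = 394.02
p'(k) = 6*k^2 - 4*k + 6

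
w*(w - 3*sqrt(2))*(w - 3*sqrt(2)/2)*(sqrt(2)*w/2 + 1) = sqrt(2)*w^4/2 - 7*w^3/2 + 9*w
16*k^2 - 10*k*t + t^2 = (-8*k + t)*(-2*k + t)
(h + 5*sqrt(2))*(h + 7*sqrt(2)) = h^2 + 12*sqrt(2)*h + 70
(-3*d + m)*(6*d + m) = -18*d^2 + 3*d*m + m^2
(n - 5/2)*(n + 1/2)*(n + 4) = n^3 + 2*n^2 - 37*n/4 - 5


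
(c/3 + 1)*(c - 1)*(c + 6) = c^3/3 + 8*c^2/3 + 3*c - 6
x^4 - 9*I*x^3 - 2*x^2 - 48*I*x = x*(x - 8*I)*(x - 3*I)*(x + 2*I)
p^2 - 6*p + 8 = (p - 4)*(p - 2)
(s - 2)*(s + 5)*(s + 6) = s^3 + 9*s^2 + 8*s - 60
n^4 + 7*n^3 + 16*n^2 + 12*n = n*(n + 2)^2*(n + 3)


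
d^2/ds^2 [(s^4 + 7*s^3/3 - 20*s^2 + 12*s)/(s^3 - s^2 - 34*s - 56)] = 8*(13*s^6 + 408*s^5 + 1758*s^4 + 8294*s^3 + 29652*s^2 + 14952*s - 64176)/(3*(s^9 - 3*s^8 - 99*s^7 + 35*s^6 + 3702*s^5 + 7788*s^4 - 41320*s^3 - 203616*s^2 - 319872*s - 175616))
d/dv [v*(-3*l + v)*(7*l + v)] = -21*l^2 + 8*l*v + 3*v^2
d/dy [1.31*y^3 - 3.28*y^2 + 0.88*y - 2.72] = 3.93*y^2 - 6.56*y + 0.88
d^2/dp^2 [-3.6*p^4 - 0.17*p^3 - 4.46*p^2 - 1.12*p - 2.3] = -43.2*p^2 - 1.02*p - 8.92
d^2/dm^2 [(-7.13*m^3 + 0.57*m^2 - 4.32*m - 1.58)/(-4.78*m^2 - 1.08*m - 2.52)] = (2.27373675443232e-13*m^5 + 48.1579200000001*m^3 + 374.228832*m^2 + 8.38771200000006*m - 65.132352)/(109.215352*m^6 + 74.028816*m^5 + 189.46008*m^4 + 79.3152*m^3 + 99.88272*m^2 + 20.575296*m + 16.003008)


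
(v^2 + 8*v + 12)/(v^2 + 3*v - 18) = (v + 2)/(v - 3)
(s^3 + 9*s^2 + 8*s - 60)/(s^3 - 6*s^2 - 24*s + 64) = (s^2 + 11*s + 30)/(s^2 - 4*s - 32)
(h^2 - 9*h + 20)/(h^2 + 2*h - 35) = (h - 4)/(h + 7)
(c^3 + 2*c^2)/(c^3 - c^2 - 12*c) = c*(c + 2)/(c^2 - c - 12)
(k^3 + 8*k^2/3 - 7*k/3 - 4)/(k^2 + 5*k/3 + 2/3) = (3*k^2 + 5*k - 12)/(3*k + 2)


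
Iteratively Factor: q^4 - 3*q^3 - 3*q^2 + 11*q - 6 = (q - 3)*(q^3 - 3*q + 2) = (q - 3)*(q - 1)*(q^2 + q - 2) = (q - 3)*(q - 1)^2*(q + 2)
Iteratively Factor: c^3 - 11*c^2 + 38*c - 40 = (c - 5)*(c^2 - 6*c + 8) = (c - 5)*(c - 2)*(c - 4)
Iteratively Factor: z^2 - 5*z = (z)*(z - 5)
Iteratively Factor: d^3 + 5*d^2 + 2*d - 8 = (d + 4)*(d^2 + d - 2) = (d + 2)*(d + 4)*(d - 1)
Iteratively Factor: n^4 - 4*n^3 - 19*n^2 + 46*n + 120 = (n + 2)*(n^3 - 6*n^2 - 7*n + 60) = (n - 5)*(n + 2)*(n^2 - n - 12) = (n - 5)*(n + 2)*(n + 3)*(n - 4)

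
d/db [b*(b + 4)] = 2*b + 4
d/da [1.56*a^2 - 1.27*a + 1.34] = 3.12*a - 1.27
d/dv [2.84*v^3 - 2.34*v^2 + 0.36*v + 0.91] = 8.52*v^2 - 4.68*v + 0.36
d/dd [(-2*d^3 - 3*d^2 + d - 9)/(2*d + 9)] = (-8*d^3 - 60*d^2 - 54*d + 27)/(4*d^2 + 36*d + 81)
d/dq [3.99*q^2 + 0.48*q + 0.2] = 7.98*q + 0.48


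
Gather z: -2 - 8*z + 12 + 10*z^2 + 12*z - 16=10*z^2 + 4*z - 6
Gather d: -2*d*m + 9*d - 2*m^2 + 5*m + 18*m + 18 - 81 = d*(9 - 2*m) - 2*m^2 + 23*m - 63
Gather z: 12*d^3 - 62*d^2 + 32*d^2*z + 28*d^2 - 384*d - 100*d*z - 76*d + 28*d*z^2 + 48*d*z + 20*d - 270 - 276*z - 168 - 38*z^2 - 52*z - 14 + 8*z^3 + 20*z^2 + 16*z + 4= 12*d^3 - 34*d^2 - 440*d + 8*z^3 + z^2*(28*d - 18) + z*(32*d^2 - 52*d - 312) - 448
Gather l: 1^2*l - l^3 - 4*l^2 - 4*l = -l^3 - 4*l^2 - 3*l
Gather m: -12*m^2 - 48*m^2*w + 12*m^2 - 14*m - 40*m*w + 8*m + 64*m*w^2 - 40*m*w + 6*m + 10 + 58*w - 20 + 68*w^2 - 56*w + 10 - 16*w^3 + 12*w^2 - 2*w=-48*m^2*w + m*(64*w^2 - 80*w) - 16*w^3 + 80*w^2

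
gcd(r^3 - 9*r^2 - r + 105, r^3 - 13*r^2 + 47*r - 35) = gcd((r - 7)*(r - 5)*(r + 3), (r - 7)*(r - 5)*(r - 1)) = r^2 - 12*r + 35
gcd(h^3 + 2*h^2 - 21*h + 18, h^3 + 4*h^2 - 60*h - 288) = h + 6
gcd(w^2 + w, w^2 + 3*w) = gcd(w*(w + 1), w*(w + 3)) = w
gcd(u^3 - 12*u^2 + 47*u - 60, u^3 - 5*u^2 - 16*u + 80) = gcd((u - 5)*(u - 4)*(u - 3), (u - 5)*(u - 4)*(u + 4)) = u^2 - 9*u + 20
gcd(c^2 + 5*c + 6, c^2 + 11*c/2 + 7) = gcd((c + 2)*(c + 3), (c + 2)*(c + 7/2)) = c + 2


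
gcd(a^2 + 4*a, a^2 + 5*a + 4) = a + 4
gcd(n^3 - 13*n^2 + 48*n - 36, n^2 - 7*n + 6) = n^2 - 7*n + 6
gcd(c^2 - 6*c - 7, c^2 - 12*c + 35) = c - 7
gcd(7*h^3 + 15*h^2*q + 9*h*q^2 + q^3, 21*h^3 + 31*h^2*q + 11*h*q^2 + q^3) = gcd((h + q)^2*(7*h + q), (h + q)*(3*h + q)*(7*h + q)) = 7*h^2 + 8*h*q + q^2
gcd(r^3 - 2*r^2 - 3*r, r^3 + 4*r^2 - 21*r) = r^2 - 3*r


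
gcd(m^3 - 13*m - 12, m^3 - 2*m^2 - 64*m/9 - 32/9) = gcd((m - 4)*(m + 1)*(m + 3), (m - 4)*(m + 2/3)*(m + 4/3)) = m - 4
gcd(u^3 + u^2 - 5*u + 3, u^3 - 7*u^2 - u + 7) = u - 1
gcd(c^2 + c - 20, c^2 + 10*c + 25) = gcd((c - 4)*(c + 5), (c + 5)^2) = c + 5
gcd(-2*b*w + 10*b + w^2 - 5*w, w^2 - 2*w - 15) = w - 5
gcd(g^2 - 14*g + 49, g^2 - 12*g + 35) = g - 7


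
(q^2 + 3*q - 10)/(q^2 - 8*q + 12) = (q + 5)/(q - 6)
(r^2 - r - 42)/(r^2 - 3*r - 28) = (r + 6)/(r + 4)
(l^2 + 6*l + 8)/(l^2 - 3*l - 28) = (l + 2)/(l - 7)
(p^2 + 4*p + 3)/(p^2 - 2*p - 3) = (p + 3)/(p - 3)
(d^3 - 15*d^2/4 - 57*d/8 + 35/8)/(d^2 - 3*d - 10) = (8*d^2 + 10*d - 7)/(8*(d + 2))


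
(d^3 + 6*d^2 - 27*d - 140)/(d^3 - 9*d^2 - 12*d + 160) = (d + 7)/(d - 8)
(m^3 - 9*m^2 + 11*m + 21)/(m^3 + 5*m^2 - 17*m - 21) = (m - 7)/(m + 7)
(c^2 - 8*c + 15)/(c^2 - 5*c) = (c - 3)/c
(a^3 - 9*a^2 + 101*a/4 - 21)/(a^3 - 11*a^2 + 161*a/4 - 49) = (2*a - 3)/(2*a - 7)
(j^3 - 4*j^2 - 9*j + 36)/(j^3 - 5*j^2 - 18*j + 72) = (j^2 - j - 12)/(j^2 - 2*j - 24)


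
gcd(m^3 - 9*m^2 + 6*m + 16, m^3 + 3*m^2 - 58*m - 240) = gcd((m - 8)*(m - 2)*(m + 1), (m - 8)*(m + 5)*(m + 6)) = m - 8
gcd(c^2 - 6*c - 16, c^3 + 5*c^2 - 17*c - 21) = 1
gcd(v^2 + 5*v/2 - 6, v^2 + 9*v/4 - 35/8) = 1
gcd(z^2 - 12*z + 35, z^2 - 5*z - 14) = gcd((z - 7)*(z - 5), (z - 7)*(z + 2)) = z - 7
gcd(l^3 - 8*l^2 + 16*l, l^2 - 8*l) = l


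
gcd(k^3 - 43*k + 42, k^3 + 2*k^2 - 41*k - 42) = k^2 + k - 42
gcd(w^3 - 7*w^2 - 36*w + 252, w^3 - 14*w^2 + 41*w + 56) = w - 7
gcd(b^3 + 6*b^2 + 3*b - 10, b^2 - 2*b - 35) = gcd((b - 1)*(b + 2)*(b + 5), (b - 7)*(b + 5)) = b + 5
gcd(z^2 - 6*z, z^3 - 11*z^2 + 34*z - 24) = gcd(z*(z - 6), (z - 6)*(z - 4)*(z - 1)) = z - 6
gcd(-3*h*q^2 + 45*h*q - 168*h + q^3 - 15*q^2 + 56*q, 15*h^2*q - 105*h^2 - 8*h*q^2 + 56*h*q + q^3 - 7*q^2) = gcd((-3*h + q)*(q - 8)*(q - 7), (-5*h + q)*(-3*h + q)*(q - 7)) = -3*h*q + 21*h + q^2 - 7*q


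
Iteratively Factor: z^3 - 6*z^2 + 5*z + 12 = (z - 3)*(z^2 - 3*z - 4) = (z - 4)*(z - 3)*(z + 1)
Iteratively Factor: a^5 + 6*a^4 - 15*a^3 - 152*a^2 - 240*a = (a - 5)*(a^4 + 11*a^3 + 40*a^2 + 48*a) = (a - 5)*(a + 4)*(a^3 + 7*a^2 + 12*a) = (a - 5)*(a + 3)*(a + 4)*(a^2 + 4*a) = (a - 5)*(a + 3)*(a + 4)^2*(a)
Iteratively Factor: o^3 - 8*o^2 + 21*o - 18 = (o - 2)*(o^2 - 6*o + 9) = (o - 3)*(o - 2)*(o - 3)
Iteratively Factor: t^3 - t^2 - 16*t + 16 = (t + 4)*(t^2 - 5*t + 4) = (t - 1)*(t + 4)*(t - 4)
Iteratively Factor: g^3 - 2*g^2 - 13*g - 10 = (g - 5)*(g^2 + 3*g + 2) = (g - 5)*(g + 2)*(g + 1)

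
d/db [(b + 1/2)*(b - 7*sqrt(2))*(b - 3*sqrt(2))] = 3*b^2 - 20*sqrt(2)*b + b - 5*sqrt(2) + 42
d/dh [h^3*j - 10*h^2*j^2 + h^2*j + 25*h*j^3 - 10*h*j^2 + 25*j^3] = j*(3*h^2 - 20*h*j + 2*h + 25*j^2 - 10*j)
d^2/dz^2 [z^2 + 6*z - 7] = 2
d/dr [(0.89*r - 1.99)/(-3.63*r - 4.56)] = (-40.954023*r - 51.446376)/(3.63*r + 4.56)^3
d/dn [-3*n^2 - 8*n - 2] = -6*n - 8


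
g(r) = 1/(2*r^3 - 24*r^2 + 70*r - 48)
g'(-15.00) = 0.00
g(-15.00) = 0.00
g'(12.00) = 0.00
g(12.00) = 0.00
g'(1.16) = -1.38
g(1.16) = 0.25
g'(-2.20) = -0.00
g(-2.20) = -0.00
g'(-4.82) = -0.00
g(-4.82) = -0.00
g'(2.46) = 0.15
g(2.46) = 0.11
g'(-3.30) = -0.00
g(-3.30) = -0.00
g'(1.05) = -14.27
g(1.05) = 0.74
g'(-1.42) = -0.00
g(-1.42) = -0.00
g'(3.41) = 0.29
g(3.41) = -0.11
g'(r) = (-6*r^2 + 48*r - 70)/(2*r^3 - 24*r^2 + 70*r - 48)^2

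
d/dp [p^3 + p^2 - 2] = p*(3*p + 2)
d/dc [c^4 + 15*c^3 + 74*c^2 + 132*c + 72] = 4*c^3 + 45*c^2 + 148*c + 132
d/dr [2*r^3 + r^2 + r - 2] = 6*r^2 + 2*r + 1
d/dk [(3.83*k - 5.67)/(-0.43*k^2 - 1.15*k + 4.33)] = (1.6469*k^2 - 4.8762*k + 10.0634)/(0.1849*k^4 + 0.989*k^3 - 2.4013*k^2 - 9.959*k + 18.7489)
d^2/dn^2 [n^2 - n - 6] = 2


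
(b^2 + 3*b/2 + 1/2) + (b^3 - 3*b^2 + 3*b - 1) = b^3 - 2*b^2 + 9*b/2 - 1/2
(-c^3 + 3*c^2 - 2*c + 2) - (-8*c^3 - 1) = 7*c^3 + 3*c^2 - 2*c + 3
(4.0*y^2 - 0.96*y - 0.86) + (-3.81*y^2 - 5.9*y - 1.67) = 0.19*y^2 - 6.86*y - 2.53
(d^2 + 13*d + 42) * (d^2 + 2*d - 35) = d^4 + 15*d^3 + 33*d^2 - 371*d - 1470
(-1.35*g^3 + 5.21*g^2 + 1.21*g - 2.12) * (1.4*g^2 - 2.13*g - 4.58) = -1.89*g^5 + 10.1695*g^4 - 3.2203*g^3 - 29.4071*g^2 - 1.0262*g + 9.7096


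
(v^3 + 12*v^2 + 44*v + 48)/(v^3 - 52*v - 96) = (v + 4)/(v - 8)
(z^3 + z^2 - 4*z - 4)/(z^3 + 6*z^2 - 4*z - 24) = (z + 1)/(z + 6)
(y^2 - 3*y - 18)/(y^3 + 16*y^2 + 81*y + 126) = (y - 6)/(y^2 + 13*y + 42)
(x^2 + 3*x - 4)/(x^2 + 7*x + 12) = (x - 1)/(x + 3)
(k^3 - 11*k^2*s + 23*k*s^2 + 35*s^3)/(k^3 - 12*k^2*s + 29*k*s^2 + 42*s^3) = (-k + 5*s)/(-k + 6*s)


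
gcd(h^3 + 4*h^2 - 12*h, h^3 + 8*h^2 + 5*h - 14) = 1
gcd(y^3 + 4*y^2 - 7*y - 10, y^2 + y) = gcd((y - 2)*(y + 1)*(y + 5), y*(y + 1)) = y + 1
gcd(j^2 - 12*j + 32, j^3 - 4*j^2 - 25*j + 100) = j - 4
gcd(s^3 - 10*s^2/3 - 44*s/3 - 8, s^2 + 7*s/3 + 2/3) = s + 2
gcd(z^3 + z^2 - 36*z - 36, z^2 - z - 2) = z + 1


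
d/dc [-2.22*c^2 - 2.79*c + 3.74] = -4.44*c - 2.79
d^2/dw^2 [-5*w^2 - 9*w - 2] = -10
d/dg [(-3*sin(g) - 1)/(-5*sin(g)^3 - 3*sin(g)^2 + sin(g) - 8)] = (-30*sin(g)^3 - 24*sin(g)^2 - 6*sin(g) + 25)*cos(g)/(5*sin(g)^3 + 3*sin(g)^2 - sin(g) + 8)^2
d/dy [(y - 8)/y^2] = (16 - y)/y^3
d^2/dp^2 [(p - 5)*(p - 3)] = 2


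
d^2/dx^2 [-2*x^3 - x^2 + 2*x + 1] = -12*x - 2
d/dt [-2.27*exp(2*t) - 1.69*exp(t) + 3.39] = (-4.54*exp(t) - 1.69)*exp(t)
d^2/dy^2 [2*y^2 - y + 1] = 4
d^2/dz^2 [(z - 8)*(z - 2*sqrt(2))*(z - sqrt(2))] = 6*z - 16 - 6*sqrt(2)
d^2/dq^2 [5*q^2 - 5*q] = 10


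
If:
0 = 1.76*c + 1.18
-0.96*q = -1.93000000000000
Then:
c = -0.67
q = 2.01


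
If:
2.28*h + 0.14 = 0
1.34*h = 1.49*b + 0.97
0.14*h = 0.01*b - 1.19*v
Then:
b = -0.71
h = -0.06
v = 0.00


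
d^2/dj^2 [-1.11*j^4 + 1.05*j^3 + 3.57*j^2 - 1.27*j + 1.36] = -13.32*j^2 + 6.3*j + 7.14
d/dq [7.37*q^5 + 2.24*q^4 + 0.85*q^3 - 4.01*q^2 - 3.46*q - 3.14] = 36.85*q^4 + 8.96*q^3 + 2.55*q^2 - 8.02*q - 3.46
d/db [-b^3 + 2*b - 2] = 2 - 3*b^2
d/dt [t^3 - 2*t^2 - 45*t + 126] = 3*t^2 - 4*t - 45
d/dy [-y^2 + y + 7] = 1 - 2*y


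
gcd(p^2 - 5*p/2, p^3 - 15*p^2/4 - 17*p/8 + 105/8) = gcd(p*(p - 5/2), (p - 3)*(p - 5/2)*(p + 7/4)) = p - 5/2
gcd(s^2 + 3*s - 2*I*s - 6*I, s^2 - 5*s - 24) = s + 3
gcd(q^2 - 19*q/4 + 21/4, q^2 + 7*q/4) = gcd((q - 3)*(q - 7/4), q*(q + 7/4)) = 1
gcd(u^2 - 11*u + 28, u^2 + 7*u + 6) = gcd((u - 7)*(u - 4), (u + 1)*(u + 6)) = 1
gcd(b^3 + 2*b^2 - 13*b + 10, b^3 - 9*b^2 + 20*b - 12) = b^2 - 3*b + 2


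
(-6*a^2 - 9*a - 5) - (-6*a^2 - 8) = 3 - 9*a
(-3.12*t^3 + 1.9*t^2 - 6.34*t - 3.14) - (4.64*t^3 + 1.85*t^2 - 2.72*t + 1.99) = -7.76*t^3 + 0.0499999999999998*t^2 - 3.62*t - 5.13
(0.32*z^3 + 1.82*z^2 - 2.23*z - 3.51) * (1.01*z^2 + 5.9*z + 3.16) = 0.3232*z^5 + 3.7262*z^4 + 9.4969*z^3 - 10.9509*z^2 - 27.7558*z - 11.0916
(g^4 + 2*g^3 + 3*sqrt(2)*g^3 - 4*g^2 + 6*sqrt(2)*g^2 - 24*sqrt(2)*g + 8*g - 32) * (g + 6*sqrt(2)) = g^5 + 2*g^4 + 9*sqrt(2)*g^4 + 18*sqrt(2)*g^3 + 32*g^3 - 48*sqrt(2)*g^2 + 80*g^2 - 320*g + 48*sqrt(2)*g - 192*sqrt(2)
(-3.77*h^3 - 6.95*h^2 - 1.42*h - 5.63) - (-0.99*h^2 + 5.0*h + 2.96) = -3.77*h^3 - 5.96*h^2 - 6.42*h - 8.59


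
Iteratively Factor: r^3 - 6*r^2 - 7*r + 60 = (r - 4)*(r^2 - 2*r - 15) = (r - 5)*(r - 4)*(r + 3)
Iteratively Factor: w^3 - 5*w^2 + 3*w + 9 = (w + 1)*(w^2 - 6*w + 9) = (w - 3)*(w + 1)*(w - 3)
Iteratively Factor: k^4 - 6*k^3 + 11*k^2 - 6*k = (k)*(k^3 - 6*k^2 + 11*k - 6) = k*(k - 1)*(k^2 - 5*k + 6) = k*(k - 3)*(k - 1)*(k - 2)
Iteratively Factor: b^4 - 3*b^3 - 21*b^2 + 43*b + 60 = (b - 3)*(b^3 - 21*b - 20) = (b - 3)*(b + 1)*(b^2 - b - 20) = (b - 5)*(b - 3)*(b + 1)*(b + 4)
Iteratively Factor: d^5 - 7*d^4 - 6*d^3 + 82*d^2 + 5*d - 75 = (d - 5)*(d^4 - 2*d^3 - 16*d^2 + 2*d + 15) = (d - 5)^2*(d^3 + 3*d^2 - d - 3) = (d - 5)^2*(d + 3)*(d^2 - 1) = (d - 5)^2*(d - 1)*(d + 3)*(d + 1)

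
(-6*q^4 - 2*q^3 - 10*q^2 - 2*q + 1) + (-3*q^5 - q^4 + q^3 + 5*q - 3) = -3*q^5 - 7*q^4 - q^3 - 10*q^2 + 3*q - 2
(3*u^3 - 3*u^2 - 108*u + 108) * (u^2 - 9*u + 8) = 3*u^5 - 30*u^4 - 57*u^3 + 1056*u^2 - 1836*u + 864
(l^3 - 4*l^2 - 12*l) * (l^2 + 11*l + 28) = l^5 + 7*l^4 - 28*l^3 - 244*l^2 - 336*l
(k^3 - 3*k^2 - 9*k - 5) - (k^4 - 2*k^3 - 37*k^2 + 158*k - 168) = -k^4 + 3*k^3 + 34*k^2 - 167*k + 163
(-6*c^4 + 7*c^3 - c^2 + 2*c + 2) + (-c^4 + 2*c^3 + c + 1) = -7*c^4 + 9*c^3 - c^2 + 3*c + 3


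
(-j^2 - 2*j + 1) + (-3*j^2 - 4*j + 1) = -4*j^2 - 6*j + 2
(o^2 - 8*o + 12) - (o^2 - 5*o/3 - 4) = 16 - 19*o/3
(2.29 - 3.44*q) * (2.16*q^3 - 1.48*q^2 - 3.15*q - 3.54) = -7.4304*q^4 + 10.0376*q^3 + 7.4468*q^2 + 4.9641*q - 8.1066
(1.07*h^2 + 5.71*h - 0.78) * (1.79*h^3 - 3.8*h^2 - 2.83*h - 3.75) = 1.9153*h^5 + 6.1549*h^4 - 26.1223*h^3 - 17.2078*h^2 - 19.2051*h + 2.925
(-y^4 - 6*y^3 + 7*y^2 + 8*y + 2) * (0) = 0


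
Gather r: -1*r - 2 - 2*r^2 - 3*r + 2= -2*r^2 - 4*r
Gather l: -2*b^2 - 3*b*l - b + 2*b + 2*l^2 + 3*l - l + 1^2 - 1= -2*b^2 + b + 2*l^2 + l*(2 - 3*b)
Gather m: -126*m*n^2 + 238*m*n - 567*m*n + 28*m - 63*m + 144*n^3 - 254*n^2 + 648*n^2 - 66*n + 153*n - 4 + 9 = m*(-126*n^2 - 329*n - 35) + 144*n^3 + 394*n^2 + 87*n + 5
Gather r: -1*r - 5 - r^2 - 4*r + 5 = -r^2 - 5*r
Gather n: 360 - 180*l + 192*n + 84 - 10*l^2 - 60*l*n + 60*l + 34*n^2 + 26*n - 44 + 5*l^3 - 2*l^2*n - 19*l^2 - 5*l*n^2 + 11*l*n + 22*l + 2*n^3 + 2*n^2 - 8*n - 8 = 5*l^3 - 29*l^2 - 98*l + 2*n^3 + n^2*(36 - 5*l) + n*(-2*l^2 - 49*l + 210) + 392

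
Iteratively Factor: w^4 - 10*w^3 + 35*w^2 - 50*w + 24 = (w - 4)*(w^3 - 6*w^2 + 11*w - 6) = (w - 4)*(w - 1)*(w^2 - 5*w + 6) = (w - 4)*(w - 2)*(w - 1)*(w - 3)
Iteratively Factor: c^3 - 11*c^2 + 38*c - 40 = (c - 2)*(c^2 - 9*c + 20) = (c - 5)*(c - 2)*(c - 4)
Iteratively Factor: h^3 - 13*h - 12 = (h + 3)*(h^2 - 3*h - 4) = (h - 4)*(h + 3)*(h + 1)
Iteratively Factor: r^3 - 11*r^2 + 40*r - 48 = (r - 4)*(r^2 - 7*r + 12) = (r - 4)*(r - 3)*(r - 4)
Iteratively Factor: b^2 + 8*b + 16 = (b + 4)*(b + 4)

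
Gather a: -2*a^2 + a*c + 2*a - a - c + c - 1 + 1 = -2*a^2 + a*(c + 1)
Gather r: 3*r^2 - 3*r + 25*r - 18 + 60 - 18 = 3*r^2 + 22*r + 24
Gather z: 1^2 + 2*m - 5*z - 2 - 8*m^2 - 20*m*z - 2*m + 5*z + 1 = -8*m^2 - 20*m*z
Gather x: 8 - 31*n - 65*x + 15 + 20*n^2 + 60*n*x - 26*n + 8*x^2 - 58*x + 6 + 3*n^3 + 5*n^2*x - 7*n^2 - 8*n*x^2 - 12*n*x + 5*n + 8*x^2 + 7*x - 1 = 3*n^3 + 13*n^2 - 52*n + x^2*(16 - 8*n) + x*(5*n^2 + 48*n - 116) + 28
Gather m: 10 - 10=0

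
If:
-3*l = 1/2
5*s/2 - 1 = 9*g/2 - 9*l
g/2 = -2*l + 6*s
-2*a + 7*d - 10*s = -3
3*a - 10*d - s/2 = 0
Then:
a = -8457/206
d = -1268/103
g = -190/309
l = -1/6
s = -11/103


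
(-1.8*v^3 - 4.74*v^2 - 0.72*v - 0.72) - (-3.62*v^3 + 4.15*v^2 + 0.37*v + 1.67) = 1.82*v^3 - 8.89*v^2 - 1.09*v - 2.39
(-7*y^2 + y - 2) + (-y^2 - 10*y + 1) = -8*y^2 - 9*y - 1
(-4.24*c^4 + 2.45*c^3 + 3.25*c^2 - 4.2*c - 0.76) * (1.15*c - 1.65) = -4.876*c^5 + 9.8135*c^4 - 0.305000000000001*c^3 - 10.1925*c^2 + 6.056*c + 1.254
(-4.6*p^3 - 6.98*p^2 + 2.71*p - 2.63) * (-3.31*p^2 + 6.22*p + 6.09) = 15.226*p^5 - 5.5082*p^4 - 80.3997*p^3 - 16.9467*p^2 + 0.145299999999999*p - 16.0167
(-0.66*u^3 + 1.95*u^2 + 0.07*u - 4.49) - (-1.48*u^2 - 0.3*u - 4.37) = -0.66*u^3 + 3.43*u^2 + 0.37*u - 0.12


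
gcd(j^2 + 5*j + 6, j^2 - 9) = j + 3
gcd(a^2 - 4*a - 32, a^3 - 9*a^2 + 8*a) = a - 8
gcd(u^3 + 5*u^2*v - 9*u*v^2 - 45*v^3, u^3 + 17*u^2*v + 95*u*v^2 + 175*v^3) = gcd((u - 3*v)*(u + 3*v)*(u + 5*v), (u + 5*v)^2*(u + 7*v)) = u + 5*v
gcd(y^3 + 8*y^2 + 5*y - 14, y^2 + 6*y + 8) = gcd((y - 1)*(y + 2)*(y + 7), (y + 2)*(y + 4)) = y + 2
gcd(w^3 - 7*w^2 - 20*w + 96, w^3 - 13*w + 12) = w^2 + w - 12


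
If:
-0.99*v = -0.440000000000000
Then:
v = 0.44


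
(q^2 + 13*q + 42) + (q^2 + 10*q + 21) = 2*q^2 + 23*q + 63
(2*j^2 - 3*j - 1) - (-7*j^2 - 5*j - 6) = 9*j^2 + 2*j + 5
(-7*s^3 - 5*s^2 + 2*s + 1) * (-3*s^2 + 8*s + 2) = 21*s^5 - 41*s^4 - 60*s^3 + 3*s^2 + 12*s + 2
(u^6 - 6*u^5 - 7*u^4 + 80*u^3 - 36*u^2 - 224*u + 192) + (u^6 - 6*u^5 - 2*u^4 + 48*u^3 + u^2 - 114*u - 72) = 2*u^6 - 12*u^5 - 9*u^4 + 128*u^3 - 35*u^2 - 338*u + 120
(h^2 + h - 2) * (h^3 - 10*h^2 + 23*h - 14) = h^5 - 9*h^4 + 11*h^3 + 29*h^2 - 60*h + 28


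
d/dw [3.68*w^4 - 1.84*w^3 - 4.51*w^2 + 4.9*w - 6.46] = 14.72*w^3 - 5.52*w^2 - 9.02*w + 4.9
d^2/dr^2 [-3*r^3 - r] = -18*r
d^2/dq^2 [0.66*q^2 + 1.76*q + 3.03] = 1.32000000000000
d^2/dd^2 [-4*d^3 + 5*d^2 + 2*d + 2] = 10 - 24*d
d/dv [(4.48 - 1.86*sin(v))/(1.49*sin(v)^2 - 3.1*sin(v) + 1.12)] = (2.7714*sin(v)^2 - 13.3504*sin(v) + 11.8048)*cos(v)/(2.2201*sin(v)^4 - 9.238*sin(v)^3 + 12.9476*sin(v)^2 - 6.944*sin(v) + 1.2544)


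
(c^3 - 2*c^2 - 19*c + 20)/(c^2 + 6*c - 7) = (c^2 - c - 20)/(c + 7)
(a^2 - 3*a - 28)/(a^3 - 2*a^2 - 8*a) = (-a^2 + 3*a + 28)/(a*(-a^2 + 2*a + 8))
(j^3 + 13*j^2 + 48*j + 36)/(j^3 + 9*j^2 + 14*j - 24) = (j^2 + 7*j + 6)/(j^2 + 3*j - 4)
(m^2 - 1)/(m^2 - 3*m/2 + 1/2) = 2*(m + 1)/(2*m - 1)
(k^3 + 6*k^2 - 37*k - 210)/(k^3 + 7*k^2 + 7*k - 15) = (k^2 + k - 42)/(k^2 + 2*k - 3)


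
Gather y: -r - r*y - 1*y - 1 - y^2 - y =-r - y^2 + y*(-r - 2) - 1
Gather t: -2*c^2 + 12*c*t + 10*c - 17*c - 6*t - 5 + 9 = -2*c^2 - 7*c + t*(12*c - 6) + 4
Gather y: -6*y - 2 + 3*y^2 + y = 3*y^2 - 5*y - 2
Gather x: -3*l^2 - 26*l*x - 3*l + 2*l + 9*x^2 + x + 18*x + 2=-3*l^2 - l + 9*x^2 + x*(19 - 26*l) + 2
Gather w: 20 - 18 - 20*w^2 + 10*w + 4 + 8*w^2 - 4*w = -12*w^2 + 6*w + 6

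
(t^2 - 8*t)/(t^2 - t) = (t - 8)/(t - 1)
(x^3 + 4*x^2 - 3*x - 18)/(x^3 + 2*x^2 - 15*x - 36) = (x - 2)/(x - 4)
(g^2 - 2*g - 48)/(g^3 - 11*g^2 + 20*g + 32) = (g + 6)/(g^2 - 3*g - 4)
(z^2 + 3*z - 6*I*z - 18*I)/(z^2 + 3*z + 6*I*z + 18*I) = (z - 6*I)/(z + 6*I)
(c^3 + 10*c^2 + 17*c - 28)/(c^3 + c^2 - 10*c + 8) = (c + 7)/(c - 2)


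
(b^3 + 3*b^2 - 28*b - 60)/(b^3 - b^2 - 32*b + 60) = (b + 2)/(b - 2)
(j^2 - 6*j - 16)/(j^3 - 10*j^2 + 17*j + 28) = (j^2 - 6*j - 16)/(j^3 - 10*j^2 + 17*j + 28)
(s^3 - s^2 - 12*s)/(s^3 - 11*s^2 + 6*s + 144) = s*(s - 4)/(s^2 - 14*s + 48)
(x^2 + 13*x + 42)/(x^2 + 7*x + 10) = (x^2 + 13*x + 42)/(x^2 + 7*x + 10)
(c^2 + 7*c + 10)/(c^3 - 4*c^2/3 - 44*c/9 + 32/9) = 9*(c + 5)/(9*c^2 - 30*c + 16)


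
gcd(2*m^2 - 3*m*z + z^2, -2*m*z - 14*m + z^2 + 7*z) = -2*m + z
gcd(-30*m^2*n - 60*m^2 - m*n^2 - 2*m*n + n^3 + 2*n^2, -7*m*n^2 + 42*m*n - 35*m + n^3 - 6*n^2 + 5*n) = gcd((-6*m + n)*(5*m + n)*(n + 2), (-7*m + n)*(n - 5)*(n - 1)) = 1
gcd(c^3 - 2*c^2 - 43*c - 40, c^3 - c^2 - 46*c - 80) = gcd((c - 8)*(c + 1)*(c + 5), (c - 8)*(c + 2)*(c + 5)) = c^2 - 3*c - 40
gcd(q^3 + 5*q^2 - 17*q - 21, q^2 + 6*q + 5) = q + 1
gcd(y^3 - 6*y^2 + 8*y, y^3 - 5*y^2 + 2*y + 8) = y^2 - 6*y + 8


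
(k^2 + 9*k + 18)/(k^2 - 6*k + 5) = (k^2 + 9*k + 18)/(k^2 - 6*k + 5)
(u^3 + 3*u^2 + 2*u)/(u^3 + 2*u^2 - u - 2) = u/(u - 1)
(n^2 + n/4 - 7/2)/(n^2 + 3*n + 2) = (n - 7/4)/(n + 1)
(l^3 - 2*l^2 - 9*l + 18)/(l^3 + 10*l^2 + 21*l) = (l^2 - 5*l + 6)/(l*(l + 7))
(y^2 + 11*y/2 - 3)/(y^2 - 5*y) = (y^2 + 11*y/2 - 3)/(y*(y - 5))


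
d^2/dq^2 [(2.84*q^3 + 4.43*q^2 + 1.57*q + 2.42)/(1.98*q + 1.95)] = (22.267872*q^3 + 65.79144*q^2 + 64.7946*q + 40.541346)/(7.762392*q^3 + 22.93434*q^2 + 22.58685*q + 7.414875)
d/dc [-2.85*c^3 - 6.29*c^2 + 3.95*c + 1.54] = -8.55*c^2 - 12.58*c + 3.95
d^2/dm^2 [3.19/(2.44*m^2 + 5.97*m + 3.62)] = (-37.983968*m^2 - 92.936184*m + 3.19*(4.88*m + 5.97)*(9.76*m + 11.94) - 56.353264)/(2.44*m^2 + 5.97*m + 3.62)^3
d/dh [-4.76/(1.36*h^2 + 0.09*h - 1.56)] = (12.9472*h + 0.4284)/(1.36*h^2 + 0.09*h - 1.56)^2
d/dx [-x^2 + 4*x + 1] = 4 - 2*x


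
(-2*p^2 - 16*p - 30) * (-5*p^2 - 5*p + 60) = 10*p^4 + 90*p^3 + 110*p^2 - 810*p - 1800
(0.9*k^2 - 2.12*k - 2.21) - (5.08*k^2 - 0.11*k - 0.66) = -4.18*k^2 - 2.01*k - 1.55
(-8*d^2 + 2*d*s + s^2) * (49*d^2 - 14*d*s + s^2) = -392*d^4 + 210*d^3*s + 13*d^2*s^2 - 12*d*s^3 + s^4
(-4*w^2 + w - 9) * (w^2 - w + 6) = -4*w^4 + 5*w^3 - 34*w^2 + 15*w - 54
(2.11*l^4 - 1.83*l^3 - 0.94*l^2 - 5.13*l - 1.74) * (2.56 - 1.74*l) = -3.6714*l^5 + 8.5858*l^4 - 3.0492*l^3 + 6.5198*l^2 - 10.1052*l - 4.4544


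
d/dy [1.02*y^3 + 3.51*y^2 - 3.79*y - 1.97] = 3.06*y^2 + 7.02*y - 3.79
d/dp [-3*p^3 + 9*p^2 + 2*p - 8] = -9*p^2 + 18*p + 2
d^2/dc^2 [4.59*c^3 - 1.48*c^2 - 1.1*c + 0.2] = 27.54*c - 2.96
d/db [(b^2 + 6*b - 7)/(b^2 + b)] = (-5*b^2 + 14*b + 7)/(b^2*(b^2 + 2*b + 1))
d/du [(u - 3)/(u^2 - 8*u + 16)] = (2 - u)/(u^3 - 12*u^2 + 48*u - 64)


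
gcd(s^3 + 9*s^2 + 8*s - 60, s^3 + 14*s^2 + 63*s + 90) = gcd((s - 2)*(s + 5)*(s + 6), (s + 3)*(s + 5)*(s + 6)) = s^2 + 11*s + 30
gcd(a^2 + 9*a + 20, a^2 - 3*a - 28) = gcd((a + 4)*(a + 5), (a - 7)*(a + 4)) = a + 4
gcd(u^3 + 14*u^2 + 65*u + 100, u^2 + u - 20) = u + 5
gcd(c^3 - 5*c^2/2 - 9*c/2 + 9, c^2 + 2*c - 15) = c - 3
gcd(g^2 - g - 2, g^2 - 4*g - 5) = g + 1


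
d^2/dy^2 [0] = 0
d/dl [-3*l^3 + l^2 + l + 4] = -9*l^2 + 2*l + 1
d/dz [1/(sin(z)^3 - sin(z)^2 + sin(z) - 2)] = (-3*sin(z)^2 + 2*sin(z) - 1)*cos(z)/(sin(z)^3 - sin(z)^2 + sin(z) - 2)^2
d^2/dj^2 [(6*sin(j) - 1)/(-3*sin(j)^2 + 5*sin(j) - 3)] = (54*sin(j)^5 + 54*sin(j)^4 - 387*sin(j)^3 + 155*sin(j)^2 + 273*sin(j) - 148)/(3*sin(j)^2 - 5*sin(j) + 3)^3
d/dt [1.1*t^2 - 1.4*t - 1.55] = 2.2*t - 1.4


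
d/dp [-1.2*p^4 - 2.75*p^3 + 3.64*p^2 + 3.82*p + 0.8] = -4.8*p^3 - 8.25*p^2 + 7.28*p + 3.82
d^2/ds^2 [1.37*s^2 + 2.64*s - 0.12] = 2.74000000000000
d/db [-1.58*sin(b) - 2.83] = -1.58*cos(b)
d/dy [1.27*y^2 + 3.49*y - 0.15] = 2.54*y + 3.49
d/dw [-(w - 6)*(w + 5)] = 1 - 2*w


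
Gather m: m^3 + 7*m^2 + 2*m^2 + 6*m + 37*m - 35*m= m^3 + 9*m^2 + 8*m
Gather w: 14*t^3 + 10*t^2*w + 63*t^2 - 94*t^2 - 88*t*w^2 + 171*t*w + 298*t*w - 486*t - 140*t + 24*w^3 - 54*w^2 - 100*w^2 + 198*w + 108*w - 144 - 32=14*t^3 - 31*t^2 - 626*t + 24*w^3 + w^2*(-88*t - 154) + w*(10*t^2 + 469*t + 306) - 176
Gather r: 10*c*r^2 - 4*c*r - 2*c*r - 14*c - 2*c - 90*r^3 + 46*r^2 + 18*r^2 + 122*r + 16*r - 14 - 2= -16*c - 90*r^3 + r^2*(10*c + 64) + r*(138 - 6*c) - 16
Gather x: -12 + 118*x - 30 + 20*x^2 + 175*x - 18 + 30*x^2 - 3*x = 50*x^2 + 290*x - 60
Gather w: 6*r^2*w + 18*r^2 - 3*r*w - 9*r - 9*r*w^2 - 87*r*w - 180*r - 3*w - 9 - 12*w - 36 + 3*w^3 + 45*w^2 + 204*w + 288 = 18*r^2 - 189*r + 3*w^3 + w^2*(45 - 9*r) + w*(6*r^2 - 90*r + 189) + 243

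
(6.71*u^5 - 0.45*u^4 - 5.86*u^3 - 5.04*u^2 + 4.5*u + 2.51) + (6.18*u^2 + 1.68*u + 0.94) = 6.71*u^5 - 0.45*u^4 - 5.86*u^3 + 1.14*u^2 + 6.18*u + 3.45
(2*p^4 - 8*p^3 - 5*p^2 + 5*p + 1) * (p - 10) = 2*p^5 - 28*p^4 + 75*p^3 + 55*p^2 - 49*p - 10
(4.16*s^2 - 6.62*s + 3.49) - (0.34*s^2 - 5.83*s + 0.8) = 3.82*s^2 - 0.79*s + 2.69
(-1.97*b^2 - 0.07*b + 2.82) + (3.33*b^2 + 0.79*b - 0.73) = 1.36*b^2 + 0.72*b + 2.09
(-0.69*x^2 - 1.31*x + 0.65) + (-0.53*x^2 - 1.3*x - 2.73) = -1.22*x^2 - 2.61*x - 2.08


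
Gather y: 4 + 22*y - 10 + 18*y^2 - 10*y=18*y^2 + 12*y - 6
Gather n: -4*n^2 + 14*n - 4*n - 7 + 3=-4*n^2 + 10*n - 4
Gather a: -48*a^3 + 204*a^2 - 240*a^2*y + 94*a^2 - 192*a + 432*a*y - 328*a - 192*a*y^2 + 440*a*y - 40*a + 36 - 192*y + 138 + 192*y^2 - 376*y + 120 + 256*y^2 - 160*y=-48*a^3 + a^2*(298 - 240*y) + a*(-192*y^2 + 872*y - 560) + 448*y^2 - 728*y + 294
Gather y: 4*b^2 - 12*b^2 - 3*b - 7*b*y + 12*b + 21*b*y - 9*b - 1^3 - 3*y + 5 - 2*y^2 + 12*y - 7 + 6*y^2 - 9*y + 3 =-8*b^2 + 14*b*y + 4*y^2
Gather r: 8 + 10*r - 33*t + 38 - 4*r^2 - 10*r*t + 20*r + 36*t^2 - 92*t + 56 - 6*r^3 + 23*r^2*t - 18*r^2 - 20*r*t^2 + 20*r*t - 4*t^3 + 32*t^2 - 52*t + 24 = -6*r^3 + r^2*(23*t - 22) + r*(-20*t^2 + 10*t + 30) - 4*t^3 + 68*t^2 - 177*t + 126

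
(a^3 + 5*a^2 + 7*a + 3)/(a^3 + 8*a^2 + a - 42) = (a^2 + 2*a + 1)/(a^2 + 5*a - 14)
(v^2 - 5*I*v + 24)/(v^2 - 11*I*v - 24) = (v + 3*I)/(v - 3*I)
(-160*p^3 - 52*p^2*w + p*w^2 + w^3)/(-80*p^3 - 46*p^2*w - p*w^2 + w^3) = (4*p + w)/(2*p + w)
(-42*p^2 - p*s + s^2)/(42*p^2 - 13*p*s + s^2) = (-6*p - s)/(6*p - s)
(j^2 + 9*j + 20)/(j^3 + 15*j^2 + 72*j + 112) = (j + 5)/(j^2 + 11*j + 28)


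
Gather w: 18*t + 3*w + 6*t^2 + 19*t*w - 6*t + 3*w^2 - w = 6*t^2 + 12*t + 3*w^2 + w*(19*t + 2)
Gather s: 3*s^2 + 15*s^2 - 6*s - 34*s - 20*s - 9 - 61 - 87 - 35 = 18*s^2 - 60*s - 192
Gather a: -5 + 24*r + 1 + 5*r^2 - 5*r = 5*r^2 + 19*r - 4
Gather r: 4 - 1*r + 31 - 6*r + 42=77 - 7*r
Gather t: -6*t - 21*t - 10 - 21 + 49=18 - 27*t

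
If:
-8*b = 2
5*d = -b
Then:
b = -1/4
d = 1/20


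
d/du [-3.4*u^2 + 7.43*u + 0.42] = 7.43 - 6.8*u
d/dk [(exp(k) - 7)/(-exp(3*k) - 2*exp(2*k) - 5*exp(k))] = (2*exp(3*k) - 19*exp(2*k) - 28*exp(k) - 35)*exp(-k)/(exp(4*k) + 4*exp(3*k) + 14*exp(2*k) + 20*exp(k) + 25)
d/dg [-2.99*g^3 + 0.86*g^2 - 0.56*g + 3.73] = -8.97*g^2 + 1.72*g - 0.56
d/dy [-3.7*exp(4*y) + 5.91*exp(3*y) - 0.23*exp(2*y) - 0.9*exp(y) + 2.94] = (-14.8*exp(3*y) + 17.73*exp(2*y) - 0.46*exp(y) - 0.9)*exp(y)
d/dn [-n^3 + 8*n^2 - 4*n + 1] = -3*n^2 + 16*n - 4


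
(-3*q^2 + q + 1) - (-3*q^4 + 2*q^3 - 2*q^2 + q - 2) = 3*q^4 - 2*q^3 - q^2 + 3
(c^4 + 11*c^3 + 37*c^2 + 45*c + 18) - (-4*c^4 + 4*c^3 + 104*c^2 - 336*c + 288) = 5*c^4 + 7*c^3 - 67*c^2 + 381*c - 270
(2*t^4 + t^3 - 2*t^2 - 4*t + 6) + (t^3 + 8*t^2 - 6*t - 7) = 2*t^4 + 2*t^3 + 6*t^2 - 10*t - 1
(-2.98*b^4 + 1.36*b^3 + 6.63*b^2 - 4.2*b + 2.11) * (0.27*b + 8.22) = -0.8046*b^5 - 24.1284*b^4 + 12.9693*b^3 + 53.3646*b^2 - 33.9543*b + 17.3442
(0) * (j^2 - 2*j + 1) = 0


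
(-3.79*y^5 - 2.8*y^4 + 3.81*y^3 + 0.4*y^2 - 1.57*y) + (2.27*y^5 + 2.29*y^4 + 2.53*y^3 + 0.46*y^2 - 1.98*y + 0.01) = -1.52*y^5 - 0.51*y^4 + 6.34*y^3 + 0.86*y^2 - 3.55*y + 0.01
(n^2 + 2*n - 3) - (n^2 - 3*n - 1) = 5*n - 2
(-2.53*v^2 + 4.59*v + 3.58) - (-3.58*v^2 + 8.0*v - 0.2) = 1.05*v^2 - 3.41*v + 3.78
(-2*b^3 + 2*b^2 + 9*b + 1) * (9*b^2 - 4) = -18*b^5 + 18*b^4 + 89*b^3 + b^2 - 36*b - 4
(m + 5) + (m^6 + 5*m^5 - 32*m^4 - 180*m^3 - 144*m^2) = m^6 + 5*m^5 - 32*m^4 - 180*m^3 - 144*m^2 + m + 5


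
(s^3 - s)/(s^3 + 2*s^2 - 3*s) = (s + 1)/(s + 3)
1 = 1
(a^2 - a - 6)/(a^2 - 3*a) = (a + 2)/a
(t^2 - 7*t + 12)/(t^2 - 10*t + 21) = (t - 4)/(t - 7)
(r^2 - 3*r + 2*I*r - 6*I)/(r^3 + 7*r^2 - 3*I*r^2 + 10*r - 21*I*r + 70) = (r - 3)/(r^2 + r*(7 - 5*I) - 35*I)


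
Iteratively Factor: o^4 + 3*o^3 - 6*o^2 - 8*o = (o)*(o^3 + 3*o^2 - 6*o - 8) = o*(o + 1)*(o^2 + 2*o - 8) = o*(o - 2)*(o + 1)*(o + 4)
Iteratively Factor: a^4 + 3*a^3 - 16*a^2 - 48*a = (a)*(a^3 + 3*a^2 - 16*a - 48) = a*(a - 4)*(a^2 + 7*a + 12) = a*(a - 4)*(a + 3)*(a + 4)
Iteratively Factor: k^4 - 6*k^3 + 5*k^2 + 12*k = (k)*(k^3 - 6*k^2 + 5*k + 12) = k*(k + 1)*(k^2 - 7*k + 12) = k*(k - 4)*(k + 1)*(k - 3)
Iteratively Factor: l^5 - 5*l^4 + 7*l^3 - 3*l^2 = (l - 3)*(l^4 - 2*l^3 + l^2) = l*(l - 3)*(l^3 - 2*l^2 + l) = l*(l - 3)*(l - 1)*(l^2 - l) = l^2*(l - 3)*(l - 1)*(l - 1)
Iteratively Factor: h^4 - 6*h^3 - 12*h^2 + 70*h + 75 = (h - 5)*(h^3 - h^2 - 17*h - 15) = (h - 5)^2*(h^2 + 4*h + 3) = (h - 5)^2*(h + 3)*(h + 1)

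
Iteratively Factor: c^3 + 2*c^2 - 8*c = (c - 2)*(c^2 + 4*c) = (c - 2)*(c + 4)*(c)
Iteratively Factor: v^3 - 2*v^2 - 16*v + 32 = (v - 2)*(v^2 - 16) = (v - 2)*(v + 4)*(v - 4)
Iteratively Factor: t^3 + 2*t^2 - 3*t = (t - 1)*(t^2 + 3*t) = (t - 1)*(t + 3)*(t)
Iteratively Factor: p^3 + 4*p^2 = (p + 4)*(p^2) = p*(p + 4)*(p)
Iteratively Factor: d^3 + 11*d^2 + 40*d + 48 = (d + 3)*(d^2 + 8*d + 16) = (d + 3)*(d + 4)*(d + 4)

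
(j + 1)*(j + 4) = j^2 + 5*j + 4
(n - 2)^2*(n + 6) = n^3 + 2*n^2 - 20*n + 24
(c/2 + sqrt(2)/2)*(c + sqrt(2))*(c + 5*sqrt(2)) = c^3/2 + 7*sqrt(2)*c^2/2 + 11*c + 5*sqrt(2)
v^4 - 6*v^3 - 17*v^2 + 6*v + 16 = (v - 8)*(v - 1)*(v + 1)*(v + 2)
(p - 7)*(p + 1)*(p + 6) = p^3 - 43*p - 42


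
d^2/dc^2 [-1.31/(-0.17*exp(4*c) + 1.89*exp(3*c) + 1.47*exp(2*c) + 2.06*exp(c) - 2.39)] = ((-3.5632*exp(3*c) + 22.2831*exp(2*c) + 7.7028*exp(c) + 2.6986)*(-0.17*exp(4*c) + 1.89*exp(3*c) + 1.47*exp(2*c) + 2.06*exp(c) - 2.39) - 1.31*(-1.36*exp(3*c) + 11.34*exp(2*c) + 5.88*exp(c) + 4.12)*(-0.68*exp(3*c) + 5.67*exp(2*c) + 2.94*exp(c) + 2.06)*exp(c))*exp(c)/(-0.17*exp(4*c) + 1.89*exp(3*c) + 1.47*exp(2*c) + 2.06*exp(c) - 2.39)^3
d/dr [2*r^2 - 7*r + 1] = 4*r - 7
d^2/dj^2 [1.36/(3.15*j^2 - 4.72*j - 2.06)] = (26.9892*j^2 - 40.44096*j - 1.36*(6.3*j - 4.72)*(12.6*j - 9.44) - 17.65008)/(-3.15*j^2 + 4.72*j + 2.06)^3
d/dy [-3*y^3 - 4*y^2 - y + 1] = -9*y^2 - 8*y - 1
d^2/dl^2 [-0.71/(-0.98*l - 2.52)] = 1.363768/(0.98*l + 2.52)^3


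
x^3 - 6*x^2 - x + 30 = (x - 5)*(x - 3)*(x + 2)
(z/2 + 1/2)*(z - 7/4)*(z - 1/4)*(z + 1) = z^4/2 - 41*z^2/32 - 9*z/16 + 7/32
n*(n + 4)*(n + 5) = n^3 + 9*n^2 + 20*n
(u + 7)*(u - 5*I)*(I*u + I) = I*u^3 + 5*u^2 + 8*I*u^2 + 40*u + 7*I*u + 35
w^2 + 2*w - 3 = (w - 1)*(w + 3)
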